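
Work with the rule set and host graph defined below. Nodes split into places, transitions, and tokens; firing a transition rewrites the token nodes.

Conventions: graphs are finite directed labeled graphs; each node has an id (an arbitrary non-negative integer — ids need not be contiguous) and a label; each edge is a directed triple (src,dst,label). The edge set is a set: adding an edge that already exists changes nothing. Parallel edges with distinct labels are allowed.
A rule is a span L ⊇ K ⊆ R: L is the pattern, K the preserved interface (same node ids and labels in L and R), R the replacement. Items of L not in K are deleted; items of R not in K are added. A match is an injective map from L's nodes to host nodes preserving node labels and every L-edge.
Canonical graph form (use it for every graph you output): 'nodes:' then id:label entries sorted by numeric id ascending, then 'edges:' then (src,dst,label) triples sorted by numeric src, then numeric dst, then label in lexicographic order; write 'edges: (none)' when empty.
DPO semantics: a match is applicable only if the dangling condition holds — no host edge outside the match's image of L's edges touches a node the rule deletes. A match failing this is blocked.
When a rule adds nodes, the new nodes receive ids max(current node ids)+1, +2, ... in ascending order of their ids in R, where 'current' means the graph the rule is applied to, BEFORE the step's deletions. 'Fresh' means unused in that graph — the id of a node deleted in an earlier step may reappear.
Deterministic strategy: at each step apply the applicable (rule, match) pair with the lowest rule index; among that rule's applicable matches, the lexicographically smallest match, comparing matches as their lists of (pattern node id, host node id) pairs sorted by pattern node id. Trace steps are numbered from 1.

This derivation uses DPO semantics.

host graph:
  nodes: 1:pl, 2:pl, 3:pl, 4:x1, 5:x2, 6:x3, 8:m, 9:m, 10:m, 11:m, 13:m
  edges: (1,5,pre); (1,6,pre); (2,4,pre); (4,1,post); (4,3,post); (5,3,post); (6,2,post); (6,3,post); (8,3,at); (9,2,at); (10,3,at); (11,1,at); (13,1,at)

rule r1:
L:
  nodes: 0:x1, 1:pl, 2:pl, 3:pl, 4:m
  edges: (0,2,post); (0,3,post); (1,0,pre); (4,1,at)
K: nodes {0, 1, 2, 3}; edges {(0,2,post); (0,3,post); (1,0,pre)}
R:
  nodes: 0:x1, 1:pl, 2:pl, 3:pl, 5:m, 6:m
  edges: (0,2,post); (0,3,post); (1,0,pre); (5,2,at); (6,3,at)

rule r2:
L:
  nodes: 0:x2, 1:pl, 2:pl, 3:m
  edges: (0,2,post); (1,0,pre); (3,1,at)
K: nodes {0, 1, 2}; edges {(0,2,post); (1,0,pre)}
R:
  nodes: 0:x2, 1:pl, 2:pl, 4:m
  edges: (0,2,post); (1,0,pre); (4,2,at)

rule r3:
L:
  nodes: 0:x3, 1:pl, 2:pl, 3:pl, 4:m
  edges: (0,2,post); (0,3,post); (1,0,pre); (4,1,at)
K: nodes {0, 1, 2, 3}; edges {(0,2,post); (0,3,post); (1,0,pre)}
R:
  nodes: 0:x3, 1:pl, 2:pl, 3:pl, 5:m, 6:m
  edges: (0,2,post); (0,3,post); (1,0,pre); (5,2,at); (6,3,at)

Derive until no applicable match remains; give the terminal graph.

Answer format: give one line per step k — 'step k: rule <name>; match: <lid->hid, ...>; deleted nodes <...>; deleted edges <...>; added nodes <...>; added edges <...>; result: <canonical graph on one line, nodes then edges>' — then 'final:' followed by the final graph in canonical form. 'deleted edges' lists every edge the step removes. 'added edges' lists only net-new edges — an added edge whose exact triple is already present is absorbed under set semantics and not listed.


step 1: rule r1; match: 0->4, 1->2, 2->1, 3->3, 4->9; deleted nodes 9; deleted edges (9,2,at); added nodes 14, 15; added edges (14,1,at); (15,3,at); result: nodes: 1:pl, 2:pl, 3:pl, 4:x1, 5:x2, 6:x3, 8:m, 10:m, 11:m, 13:m, 14:m, 15:m edges: (1,5,pre); (1,6,pre); (2,4,pre); (4,1,post); (4,3,post); (5,3,post); (6,2,post); (6,3,post); (8,3,at); (10,3,at); (11,1,at); (13,1,at); (14,1,at); (15,3,at)
step 2: rule r2; match: 0->5, 1->1, 2->3, 3->11; deleted nodes 11; deleted edges (11,1,at); added nodes 16; added edges (16,3,at); result: nodes: 1:pl, 2:pl, 3:pl, 4:x1, 5:x2, 6:x3, 8:m, 10:m, 13:m, 14:m, 15:m, 16:m edges: (1,5,pre); (1,6,pre); (2,4,pre); (4,1,post); (4,3,post); (5,3,post); (6,2,post); (6,3,post); (8,3,at); (10,3,at); (13,1,at); (14,1,at); (15,3,at); (16,3,at)
step 3: rule r2; match: 0->5, 1->1, 2->3, 3->13; deleted nodes 13; deleted edges (13,1,at); added nodes 17; added edges (17,3,at); result: nodes: 1:pl, 2:pl, 3:pl, 4:x1, 5:x2, 6:x3, 8:m, 10:m, 14:m, 15:m, 16:m, 17:m edges: (1,5,pre); (1,6,pre); (2,4,pre); (4,1,post); (4,3,post); (5,3,post); (6,2,post); (6,3,post); (8,3,at); (10,3,at); (14,1,at); (15,3,at); (16,3,at); (17,3,at)
step 4: rule r2; match: 0->5, 1->1, 2->3, 3->14; deleted nodes 14; deleted edges (14,1,at); added nodes 18; added edges (18,3,at); result: nodes: 1:pl, 2:pl, 3:pl, 4:x1, 5:x2, 6:x3, 8:m, 10:m, 15:m, 16:m, 17:m, 18:m edges: (1,5,pre); (1,6,pre); (2,4,pre); (4,1,post); (4,3,post); (5,3,post); (6,2,post); (6,3,post); (8,3,at); (10,3,at); (15,3,at); (16,3,at); (17,3,at); (18,3,at)
final:
nodes: 1:pl, 2:pl, 3:pl, 4:x1, 5:x2, 6:x3, 8:m, 10:m, 15:m, 16:m, 17:m, 18:m
edges: (1,5,pre); (1,6,pre); (2,4,pre); (4,1,post); (4,3,post); (5,3,post); (6,2,post); (6,3,post); (8,3,at); (10,3,at); (15,3,at); (16,3,at); (17,3,at); (18,3,at)


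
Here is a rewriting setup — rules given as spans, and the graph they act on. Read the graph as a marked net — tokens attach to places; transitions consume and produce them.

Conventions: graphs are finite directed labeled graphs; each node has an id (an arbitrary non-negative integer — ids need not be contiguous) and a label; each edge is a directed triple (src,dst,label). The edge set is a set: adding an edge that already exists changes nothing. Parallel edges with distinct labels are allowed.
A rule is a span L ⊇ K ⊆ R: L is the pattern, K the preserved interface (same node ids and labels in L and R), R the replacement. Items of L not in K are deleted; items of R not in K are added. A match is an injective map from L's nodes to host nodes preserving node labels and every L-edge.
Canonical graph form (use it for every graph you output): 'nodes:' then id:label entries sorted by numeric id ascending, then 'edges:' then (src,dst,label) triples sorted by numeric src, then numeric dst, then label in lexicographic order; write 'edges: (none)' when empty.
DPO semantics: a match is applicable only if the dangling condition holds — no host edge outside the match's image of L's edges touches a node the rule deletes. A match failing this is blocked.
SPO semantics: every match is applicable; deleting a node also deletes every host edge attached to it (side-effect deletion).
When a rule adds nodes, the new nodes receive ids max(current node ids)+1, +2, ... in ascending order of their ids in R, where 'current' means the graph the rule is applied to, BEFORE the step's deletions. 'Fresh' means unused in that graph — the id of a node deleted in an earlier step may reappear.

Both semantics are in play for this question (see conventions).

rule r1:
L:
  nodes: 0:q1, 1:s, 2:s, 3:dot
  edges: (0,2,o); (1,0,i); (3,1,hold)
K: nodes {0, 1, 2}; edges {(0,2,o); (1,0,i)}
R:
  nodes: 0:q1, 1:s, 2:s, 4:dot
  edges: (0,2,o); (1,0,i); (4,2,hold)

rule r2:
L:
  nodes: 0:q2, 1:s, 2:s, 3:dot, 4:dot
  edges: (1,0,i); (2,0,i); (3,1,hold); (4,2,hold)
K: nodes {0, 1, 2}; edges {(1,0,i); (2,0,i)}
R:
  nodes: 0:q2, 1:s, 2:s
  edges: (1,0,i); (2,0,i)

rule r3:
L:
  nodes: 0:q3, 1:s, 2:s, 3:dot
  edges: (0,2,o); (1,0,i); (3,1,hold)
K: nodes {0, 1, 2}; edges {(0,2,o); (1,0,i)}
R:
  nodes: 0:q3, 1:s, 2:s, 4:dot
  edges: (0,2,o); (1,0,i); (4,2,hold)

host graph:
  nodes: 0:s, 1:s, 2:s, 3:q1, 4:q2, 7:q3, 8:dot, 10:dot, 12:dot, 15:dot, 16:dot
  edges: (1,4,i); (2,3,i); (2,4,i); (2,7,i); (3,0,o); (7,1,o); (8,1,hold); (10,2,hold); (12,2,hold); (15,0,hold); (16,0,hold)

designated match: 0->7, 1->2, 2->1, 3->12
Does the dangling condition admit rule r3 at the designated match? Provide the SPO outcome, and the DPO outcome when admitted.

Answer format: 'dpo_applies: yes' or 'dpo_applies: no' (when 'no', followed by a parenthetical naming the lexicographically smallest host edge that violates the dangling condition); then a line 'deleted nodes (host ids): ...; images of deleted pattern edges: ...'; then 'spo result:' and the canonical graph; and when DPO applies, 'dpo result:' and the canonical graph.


dpo_applies: yes
deleted nodes (host ids): 12; images of deleted pattern edges: (12,2,hold)
spo result:
nodes: 0:s, 1:s, 2:s, 3:q1, 4:q2, 7:q3, 8:dot, 10:dot, 15:dot, 16:dot, 17:dot
edges: (1,4,i); (2,3,i); (2,4,i); (2,7,i); (3,0,o); (7,1,o); (8,1,hold); (10,2,hold); (15,0,hold); (16,0,hold); (17,1,hold)
dpo result:
nodes: 0:s, 1:s, 2:s, 3:q1, 4:q2, 7:q3, 8:dot, 10:dot, 15:dot, 16:dot, 17:dot
edges: (1,4,i); (2,3,i); (2,4,i); (2,7,i); (3,0,o); (7,1,o); (8,1,hold); (10,2,hold); (15,0,hold); (16,0,hold); (17,1,hold)


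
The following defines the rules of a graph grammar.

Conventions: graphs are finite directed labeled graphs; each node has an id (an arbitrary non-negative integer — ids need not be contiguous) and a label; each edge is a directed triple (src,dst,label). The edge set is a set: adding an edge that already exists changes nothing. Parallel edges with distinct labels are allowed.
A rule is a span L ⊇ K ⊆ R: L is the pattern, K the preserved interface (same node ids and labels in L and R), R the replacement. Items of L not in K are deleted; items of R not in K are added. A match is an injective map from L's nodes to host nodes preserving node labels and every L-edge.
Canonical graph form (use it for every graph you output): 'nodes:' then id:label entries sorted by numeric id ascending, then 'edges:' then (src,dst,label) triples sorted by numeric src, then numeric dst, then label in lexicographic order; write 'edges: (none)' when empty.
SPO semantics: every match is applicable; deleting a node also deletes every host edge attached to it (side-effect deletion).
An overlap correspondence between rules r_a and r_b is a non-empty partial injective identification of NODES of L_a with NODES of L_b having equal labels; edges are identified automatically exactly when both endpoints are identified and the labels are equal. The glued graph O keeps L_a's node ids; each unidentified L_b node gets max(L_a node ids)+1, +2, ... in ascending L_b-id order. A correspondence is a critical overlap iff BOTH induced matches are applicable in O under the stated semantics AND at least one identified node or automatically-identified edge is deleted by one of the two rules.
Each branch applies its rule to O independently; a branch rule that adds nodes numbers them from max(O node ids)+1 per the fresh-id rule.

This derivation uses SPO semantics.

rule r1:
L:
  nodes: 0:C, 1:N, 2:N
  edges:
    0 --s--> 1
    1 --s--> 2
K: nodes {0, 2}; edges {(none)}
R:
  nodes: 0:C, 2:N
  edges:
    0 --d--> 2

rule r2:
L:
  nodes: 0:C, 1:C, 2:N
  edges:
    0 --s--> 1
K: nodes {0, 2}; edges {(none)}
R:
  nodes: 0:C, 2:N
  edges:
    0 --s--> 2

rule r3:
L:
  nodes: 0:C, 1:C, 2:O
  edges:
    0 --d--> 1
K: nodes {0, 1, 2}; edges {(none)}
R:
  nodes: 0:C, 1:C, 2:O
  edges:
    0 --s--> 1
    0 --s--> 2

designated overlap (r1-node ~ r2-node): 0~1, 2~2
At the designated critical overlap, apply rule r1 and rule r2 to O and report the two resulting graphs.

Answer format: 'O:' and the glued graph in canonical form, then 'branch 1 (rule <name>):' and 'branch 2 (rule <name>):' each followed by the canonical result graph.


O:
nodes: 0:C, 1:N, 2:N, 3:C
edges: (0,1,s); (1,2,s); (3,0,s)
branch 1 (rule r1):
nodes: 0:C, 2:N, 3:C
edges: (0,2,d); (3,0,s)
branch 2 (rule r2):
nodes: 1:N, 2:N, 3:C
edges: (1,2,s); (3,2,s)


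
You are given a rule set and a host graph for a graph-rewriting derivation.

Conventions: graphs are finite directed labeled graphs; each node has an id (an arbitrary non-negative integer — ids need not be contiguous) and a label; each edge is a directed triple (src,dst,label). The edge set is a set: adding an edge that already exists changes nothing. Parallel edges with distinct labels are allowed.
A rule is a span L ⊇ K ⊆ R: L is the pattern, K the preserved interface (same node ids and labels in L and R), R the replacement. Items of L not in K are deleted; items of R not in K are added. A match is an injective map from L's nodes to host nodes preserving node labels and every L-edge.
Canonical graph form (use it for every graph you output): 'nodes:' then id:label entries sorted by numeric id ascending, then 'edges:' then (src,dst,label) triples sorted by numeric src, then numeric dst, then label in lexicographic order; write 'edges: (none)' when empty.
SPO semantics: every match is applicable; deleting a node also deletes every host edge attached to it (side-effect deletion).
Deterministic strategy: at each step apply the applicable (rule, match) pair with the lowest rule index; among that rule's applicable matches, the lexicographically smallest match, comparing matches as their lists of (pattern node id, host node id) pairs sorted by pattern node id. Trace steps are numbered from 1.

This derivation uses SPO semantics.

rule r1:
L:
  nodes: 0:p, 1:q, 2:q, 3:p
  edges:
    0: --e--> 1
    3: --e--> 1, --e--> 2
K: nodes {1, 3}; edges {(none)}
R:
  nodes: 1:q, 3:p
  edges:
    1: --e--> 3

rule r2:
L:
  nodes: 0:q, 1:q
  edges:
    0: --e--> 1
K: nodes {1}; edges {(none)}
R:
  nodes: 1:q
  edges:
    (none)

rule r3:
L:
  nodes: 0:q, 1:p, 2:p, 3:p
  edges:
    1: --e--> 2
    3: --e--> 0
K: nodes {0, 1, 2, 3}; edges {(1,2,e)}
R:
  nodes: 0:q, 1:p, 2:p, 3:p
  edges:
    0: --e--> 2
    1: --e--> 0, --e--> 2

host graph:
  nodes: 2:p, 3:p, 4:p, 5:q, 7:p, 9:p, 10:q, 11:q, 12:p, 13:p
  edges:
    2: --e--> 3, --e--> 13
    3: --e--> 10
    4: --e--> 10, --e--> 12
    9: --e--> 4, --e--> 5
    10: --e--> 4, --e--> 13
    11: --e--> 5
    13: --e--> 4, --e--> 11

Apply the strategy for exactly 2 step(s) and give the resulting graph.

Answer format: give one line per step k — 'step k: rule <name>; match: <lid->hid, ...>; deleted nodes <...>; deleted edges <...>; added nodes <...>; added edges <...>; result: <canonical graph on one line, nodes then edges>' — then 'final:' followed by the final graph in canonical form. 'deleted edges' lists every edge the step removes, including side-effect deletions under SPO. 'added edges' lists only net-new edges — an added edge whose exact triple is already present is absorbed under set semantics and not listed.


step 1: rule r2; match: 0->11, 1->5; deleted nodes 11; deleted edges (11,5,e); (13,11,e); added nodes (none); added edges (none); result: nodes: 2:p, 3:p, 4:p, 5:q, 7:p, 9:p, 10:q, 12:p, 13:p edges: (2,3,e); (2,13,e); (3,10,e); (4,10,e); (4,12,e); (9,4,e); (9,5,e); (10,4,e); (10,13,e); (13,4,e)
step 2: rule r3; match: 0->5, 1->2, 2->3, 3->9; deleted nodes (none); deleted edges (9,5,e); added nodes (none); added edges (2,5,e); (5,3,e); result: nodes: 2:p, 3:p, 4:p, 5:q, 7:p, 9:p, 10:q, 12:p, 13:p edges: (2,3,e); (2,5,e); (2,13,e); (3,10,e); (4,10,e); (4,12,e); (5,3,e); (9,4,e); (10,4,e); (10,13,e); (13,4,e)
final:
nodes: 2:p, 3:p, 4:p, 5:q, 7:p, 9:p, 10:q, 12:p, 13:p
edges: (2,3,e); (2,5,e); (2,13,e); (3,10,e); (4,10,e); (4,12,e); (5,3,e); (9,4,e); (10,4,e); (10,13,e); (13,4,e)


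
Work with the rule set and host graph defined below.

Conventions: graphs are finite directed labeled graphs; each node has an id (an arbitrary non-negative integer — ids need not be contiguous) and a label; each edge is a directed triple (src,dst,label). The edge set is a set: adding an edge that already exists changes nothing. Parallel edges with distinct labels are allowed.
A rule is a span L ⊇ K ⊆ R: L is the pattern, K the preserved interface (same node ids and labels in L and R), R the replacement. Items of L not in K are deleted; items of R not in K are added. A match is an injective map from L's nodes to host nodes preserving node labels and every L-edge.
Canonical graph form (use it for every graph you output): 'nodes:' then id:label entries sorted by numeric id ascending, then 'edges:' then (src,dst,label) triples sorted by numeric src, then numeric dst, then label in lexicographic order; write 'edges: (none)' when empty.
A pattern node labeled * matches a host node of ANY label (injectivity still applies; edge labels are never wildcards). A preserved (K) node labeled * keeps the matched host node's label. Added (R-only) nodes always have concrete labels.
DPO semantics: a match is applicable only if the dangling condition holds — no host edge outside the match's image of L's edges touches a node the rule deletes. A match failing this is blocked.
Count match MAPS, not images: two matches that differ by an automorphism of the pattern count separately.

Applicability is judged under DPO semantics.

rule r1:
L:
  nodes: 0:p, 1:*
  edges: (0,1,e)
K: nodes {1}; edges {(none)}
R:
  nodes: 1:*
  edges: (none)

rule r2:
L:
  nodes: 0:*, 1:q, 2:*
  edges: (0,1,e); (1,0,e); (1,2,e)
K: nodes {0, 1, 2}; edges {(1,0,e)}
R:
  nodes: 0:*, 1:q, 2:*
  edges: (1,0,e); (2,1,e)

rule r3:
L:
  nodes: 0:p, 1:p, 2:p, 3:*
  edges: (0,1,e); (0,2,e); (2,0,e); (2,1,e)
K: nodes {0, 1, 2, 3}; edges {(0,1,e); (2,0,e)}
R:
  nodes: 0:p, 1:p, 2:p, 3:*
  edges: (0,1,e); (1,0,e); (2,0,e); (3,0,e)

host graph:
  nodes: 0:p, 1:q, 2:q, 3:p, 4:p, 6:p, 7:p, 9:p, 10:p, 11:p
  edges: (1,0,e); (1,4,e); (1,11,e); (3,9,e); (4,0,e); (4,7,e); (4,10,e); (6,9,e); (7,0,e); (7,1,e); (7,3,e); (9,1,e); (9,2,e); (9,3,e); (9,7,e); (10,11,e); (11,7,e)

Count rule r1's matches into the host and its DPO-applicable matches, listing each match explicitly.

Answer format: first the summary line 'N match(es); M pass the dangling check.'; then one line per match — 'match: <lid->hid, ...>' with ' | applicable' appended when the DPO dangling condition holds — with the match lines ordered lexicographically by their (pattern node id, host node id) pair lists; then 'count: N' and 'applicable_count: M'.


14 match(es); 1 pass the dangling check.
match: 0->3, 1->9
match: 0->4, 1->0
match: 0->4, 1->7
match: 0->4, 1->10
match: 0->6, 1->9 | applicable
match: 0->7, 1->0
match: 0->7, 1->1
match: 0->7, 1->3
match: 0->9, 1->1
match: 0->9, 1->2
match: 0->9, 1->3
match: 0->9, 1->7
match: 0->10, 1->11
match: 0->11, 1->7
count: 14
applicable_count: 1


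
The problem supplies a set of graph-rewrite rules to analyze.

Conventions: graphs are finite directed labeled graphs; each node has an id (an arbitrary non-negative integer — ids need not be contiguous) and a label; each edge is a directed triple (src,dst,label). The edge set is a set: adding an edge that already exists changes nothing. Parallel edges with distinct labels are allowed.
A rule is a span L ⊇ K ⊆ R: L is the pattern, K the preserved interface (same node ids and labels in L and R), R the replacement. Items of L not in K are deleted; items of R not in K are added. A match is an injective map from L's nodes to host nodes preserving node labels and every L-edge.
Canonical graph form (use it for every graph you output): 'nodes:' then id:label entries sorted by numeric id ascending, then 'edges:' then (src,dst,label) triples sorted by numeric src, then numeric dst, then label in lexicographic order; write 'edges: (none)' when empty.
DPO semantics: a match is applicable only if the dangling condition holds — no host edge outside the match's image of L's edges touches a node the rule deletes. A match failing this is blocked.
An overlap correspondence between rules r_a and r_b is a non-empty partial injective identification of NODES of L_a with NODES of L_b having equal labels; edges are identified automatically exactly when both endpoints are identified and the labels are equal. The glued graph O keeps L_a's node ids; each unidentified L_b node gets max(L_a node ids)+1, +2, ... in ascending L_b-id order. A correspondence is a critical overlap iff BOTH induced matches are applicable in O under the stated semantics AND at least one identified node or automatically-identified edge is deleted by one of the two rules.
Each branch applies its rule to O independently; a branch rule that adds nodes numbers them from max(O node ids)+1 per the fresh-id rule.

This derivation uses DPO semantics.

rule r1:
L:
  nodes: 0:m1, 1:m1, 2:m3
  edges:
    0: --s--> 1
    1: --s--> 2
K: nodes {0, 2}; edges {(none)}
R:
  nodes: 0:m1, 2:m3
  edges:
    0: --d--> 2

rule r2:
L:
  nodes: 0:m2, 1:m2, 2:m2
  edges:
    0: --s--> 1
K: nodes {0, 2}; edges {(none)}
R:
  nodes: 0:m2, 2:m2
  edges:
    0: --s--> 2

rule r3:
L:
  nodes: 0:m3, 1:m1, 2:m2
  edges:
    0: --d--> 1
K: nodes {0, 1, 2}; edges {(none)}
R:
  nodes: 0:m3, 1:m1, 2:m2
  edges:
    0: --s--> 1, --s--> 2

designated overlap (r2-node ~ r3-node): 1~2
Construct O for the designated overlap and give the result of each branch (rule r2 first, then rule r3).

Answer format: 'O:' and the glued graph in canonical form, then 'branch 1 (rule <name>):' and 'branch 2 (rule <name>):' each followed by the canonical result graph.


O:
nodes: 0:m2, 1:m2, 2:m2, 3:m3, 4:m1
edges: (0,1,s); (3,4,d)
branch 1 (rule r2):
nodes: 0:m2, 2:m2, 3:m3, 4:m1
edges: (0,2,s); (3,4,d)
branch 2 (rule r3):
nodes: 0:m2, 1:m2, 2:m2, 3:m3, 4:m1
edges: (0,1,s); (3,1,s); (3,4,s)


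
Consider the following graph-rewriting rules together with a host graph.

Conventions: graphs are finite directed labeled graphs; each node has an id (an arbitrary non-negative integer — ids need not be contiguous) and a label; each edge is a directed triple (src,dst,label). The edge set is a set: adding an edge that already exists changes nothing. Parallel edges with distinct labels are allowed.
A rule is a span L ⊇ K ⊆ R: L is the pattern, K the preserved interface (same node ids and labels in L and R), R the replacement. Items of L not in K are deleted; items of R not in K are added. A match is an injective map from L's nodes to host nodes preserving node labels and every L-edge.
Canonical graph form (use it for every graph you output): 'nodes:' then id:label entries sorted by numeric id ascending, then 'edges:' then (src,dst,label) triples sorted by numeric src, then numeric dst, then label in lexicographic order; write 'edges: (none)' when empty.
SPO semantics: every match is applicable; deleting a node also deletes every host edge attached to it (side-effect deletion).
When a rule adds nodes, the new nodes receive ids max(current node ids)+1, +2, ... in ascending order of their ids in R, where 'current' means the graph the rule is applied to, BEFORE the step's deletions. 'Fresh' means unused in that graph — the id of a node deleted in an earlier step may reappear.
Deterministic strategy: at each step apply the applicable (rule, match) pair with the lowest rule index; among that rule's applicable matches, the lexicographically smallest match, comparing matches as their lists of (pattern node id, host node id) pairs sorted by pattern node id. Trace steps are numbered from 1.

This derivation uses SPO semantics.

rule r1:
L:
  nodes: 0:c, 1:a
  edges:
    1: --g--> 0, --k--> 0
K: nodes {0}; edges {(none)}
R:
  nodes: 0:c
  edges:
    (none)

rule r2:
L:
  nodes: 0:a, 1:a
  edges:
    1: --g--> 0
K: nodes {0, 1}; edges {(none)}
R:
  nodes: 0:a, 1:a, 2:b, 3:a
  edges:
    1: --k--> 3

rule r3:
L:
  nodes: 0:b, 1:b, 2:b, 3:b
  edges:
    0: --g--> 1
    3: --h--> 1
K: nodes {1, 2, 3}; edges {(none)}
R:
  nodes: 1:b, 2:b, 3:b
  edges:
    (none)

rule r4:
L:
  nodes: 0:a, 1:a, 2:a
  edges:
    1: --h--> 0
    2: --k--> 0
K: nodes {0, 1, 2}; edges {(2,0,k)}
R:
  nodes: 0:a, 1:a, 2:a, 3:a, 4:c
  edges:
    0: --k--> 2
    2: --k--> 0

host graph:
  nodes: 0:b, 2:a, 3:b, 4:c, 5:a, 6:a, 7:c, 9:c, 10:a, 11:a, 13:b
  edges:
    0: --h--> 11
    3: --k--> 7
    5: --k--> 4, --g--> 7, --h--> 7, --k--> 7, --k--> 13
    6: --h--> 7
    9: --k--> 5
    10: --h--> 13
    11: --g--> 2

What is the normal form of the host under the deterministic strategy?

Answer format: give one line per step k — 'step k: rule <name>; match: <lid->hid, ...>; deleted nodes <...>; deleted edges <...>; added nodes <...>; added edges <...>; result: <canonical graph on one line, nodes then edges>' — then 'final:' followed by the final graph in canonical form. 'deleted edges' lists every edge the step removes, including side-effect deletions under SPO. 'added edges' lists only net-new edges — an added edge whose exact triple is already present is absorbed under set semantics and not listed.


step 1: rule r1; match: 0->7, 1->5; deleted nodes 5; deleted edges (5,4,k); (5,7,g); (5,7,h); (5,7,k); (5,13,k); (9,5,k); added nodes (none); added edges (none); result: nodes: 0:b, 2:a, 3:b, 4:c, 6:a, 7:c, 9:c, 10:a, 11:a, 13:b edges: (0,11,h); (3,7,k); (6,7,h); (10,13,h); (11,2,g)
step 2: rule r2; match: 0->2, 1->11; deleted nodes (none); deleted edges (11,2,g); added nodes 14, 15; added edges (11,15,k); result: nodes: 0:b, 2:a, 3:b, 4:c, 6:a, 7:c, 9:c, 10:a, 11:a, 13:b, 14:b, 15:a edges: (0,11,h); (3,7,k); (6,7,h); (10,13,h); (11,15,k)
final:
nodes: 0:b, 2:a, 3:b, 4:c, 6:a, 7:c, 9:c, 10:a, 11:a, 13:b, 14:b, 15:a
edges: (0,11,h); (3,7,k); (6,7,h); (10,13,h); (11,15,k)


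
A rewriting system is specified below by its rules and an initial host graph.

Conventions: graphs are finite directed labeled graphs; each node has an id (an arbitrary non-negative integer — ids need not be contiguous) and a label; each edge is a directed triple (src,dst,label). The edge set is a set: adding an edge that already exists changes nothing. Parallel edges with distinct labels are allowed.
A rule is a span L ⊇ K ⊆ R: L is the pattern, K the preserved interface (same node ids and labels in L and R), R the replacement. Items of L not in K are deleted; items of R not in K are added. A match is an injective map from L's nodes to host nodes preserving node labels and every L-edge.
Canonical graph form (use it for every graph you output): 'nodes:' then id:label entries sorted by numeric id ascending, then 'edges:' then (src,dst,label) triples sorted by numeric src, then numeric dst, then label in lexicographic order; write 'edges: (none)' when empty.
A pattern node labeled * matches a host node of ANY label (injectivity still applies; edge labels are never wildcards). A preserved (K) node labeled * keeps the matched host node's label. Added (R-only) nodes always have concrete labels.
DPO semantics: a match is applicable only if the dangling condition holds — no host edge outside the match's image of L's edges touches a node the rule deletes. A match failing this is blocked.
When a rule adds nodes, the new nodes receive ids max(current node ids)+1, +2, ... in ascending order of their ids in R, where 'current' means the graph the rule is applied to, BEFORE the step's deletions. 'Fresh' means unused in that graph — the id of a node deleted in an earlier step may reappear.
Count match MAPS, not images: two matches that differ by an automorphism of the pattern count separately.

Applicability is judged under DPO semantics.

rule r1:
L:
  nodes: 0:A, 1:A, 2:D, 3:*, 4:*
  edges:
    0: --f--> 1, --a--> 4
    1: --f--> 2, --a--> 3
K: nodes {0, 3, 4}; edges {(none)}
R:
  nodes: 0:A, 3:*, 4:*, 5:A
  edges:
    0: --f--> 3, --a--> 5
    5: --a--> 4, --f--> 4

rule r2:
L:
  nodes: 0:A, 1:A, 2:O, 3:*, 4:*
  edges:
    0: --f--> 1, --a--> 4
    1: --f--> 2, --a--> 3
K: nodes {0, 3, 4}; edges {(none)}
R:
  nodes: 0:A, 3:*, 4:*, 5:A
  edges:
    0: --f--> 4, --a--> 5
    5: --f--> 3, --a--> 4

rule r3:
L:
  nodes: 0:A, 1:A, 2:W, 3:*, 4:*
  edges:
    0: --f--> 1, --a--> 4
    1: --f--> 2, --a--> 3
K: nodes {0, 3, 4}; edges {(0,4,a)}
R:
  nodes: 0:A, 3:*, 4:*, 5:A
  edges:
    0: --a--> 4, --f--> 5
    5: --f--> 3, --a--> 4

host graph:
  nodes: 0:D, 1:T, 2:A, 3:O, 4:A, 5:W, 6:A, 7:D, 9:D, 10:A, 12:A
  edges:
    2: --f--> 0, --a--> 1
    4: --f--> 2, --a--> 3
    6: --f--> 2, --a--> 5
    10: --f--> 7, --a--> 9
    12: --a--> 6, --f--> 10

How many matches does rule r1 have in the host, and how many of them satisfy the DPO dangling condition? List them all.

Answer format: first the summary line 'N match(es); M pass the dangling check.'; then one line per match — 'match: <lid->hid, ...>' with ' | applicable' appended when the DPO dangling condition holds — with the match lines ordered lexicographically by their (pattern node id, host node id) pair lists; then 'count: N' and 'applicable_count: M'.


3 match(es); 1 pass the dangling check.
match: 0->4, 1->2, 2->0, 3->1, 4->3
match: 0->6, 1->2, 2->0, 3->1, 4->5
match: 0->12, 1->10, 2->7, 3->9, 4->6 | applicable
count: 3
applicable_count: 1


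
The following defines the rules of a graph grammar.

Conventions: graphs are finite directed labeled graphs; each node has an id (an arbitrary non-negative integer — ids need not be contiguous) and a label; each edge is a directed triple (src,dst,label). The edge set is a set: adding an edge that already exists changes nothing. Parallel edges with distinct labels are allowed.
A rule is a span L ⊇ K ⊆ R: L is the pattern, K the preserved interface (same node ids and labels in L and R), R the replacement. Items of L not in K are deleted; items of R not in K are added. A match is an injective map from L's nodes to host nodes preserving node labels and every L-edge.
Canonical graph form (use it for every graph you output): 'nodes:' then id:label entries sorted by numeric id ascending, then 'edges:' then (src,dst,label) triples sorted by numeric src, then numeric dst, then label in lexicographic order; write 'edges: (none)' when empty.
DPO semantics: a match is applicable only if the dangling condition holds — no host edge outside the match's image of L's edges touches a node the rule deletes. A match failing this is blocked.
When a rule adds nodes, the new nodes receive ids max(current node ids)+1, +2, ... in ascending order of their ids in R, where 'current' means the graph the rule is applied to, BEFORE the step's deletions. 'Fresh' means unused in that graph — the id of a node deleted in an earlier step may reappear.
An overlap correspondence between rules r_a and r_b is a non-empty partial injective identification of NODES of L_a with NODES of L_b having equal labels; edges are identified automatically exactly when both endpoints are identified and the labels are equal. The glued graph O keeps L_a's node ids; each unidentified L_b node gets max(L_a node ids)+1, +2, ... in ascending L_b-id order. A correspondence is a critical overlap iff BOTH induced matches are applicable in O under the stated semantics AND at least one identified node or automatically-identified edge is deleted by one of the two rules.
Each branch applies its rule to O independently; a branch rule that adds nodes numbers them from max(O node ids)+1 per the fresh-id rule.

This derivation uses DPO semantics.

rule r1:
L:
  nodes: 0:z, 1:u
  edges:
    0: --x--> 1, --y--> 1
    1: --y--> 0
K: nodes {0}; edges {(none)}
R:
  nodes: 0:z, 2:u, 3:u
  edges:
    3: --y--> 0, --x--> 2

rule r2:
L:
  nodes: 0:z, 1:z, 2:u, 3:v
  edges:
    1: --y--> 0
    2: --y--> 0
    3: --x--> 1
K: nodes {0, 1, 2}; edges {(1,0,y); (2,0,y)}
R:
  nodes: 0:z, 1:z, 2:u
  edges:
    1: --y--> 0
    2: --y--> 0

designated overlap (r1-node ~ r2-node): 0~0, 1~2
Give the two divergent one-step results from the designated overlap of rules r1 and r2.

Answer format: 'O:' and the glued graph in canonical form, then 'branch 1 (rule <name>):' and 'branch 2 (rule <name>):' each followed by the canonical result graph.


O:
nodes: 0:z, 1:u, 2:z, 3:v
edges: (0,1,x); (0,1,y); (1,0,y); (2,0,y); (3,2,x)
branch 1 (rule r1):
nodes: 0:z, 2:z, 3:v, 4:u, 5:u
edges: (2,0,y); (3,2,x); (5,0,y); (5,4,x)
branch 2 (rule r2):
nodes: 0:z, 1:u, 2:z
edges: (0,1,x); (0,1,y); (1,0,y); (2,0,y)


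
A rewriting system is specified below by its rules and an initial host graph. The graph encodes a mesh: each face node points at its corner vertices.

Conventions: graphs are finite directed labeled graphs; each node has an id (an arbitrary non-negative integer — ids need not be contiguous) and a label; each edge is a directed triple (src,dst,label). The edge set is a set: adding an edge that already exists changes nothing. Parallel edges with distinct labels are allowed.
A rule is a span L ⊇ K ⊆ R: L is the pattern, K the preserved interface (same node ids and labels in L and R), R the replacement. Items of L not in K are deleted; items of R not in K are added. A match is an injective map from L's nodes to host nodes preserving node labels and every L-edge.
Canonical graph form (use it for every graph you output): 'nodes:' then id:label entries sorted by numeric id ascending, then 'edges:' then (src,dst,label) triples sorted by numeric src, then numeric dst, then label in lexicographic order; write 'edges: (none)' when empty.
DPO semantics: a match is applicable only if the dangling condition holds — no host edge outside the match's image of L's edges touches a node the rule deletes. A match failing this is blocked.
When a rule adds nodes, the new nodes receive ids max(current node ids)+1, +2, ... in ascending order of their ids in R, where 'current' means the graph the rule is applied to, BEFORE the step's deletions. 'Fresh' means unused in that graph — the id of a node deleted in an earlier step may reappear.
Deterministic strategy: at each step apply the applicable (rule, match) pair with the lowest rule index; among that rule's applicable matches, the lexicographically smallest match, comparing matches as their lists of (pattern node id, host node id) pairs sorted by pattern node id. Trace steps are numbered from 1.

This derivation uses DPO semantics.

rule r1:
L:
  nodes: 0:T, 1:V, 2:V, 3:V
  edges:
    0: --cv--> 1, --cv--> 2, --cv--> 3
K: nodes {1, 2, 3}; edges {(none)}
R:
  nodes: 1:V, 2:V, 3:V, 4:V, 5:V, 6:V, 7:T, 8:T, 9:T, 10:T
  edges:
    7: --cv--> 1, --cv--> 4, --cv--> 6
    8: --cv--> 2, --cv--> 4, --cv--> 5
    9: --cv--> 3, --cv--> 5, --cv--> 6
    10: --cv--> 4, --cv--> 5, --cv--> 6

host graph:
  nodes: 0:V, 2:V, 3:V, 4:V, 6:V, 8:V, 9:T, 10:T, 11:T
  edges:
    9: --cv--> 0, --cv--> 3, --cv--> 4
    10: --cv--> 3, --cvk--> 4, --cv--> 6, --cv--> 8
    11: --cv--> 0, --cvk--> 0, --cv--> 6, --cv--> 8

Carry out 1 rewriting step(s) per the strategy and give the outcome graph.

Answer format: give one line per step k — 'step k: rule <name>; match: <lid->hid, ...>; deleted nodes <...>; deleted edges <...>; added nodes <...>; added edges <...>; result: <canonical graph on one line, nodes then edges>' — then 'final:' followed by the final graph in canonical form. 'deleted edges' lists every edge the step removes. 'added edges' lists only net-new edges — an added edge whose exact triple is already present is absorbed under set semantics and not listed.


step 1: rule r1; match: 0->9, 1->0, 2->3, 3->4; deleted nodes 9; deleted edges (9,0,cv); (9,3,cv); (9,4,cv); added nodes 12, 13, 14, 15, 16, 17, 18; added edges (15,0,cv); (15,12,cv); (15,14,cv); (16,3,cv); (16,12,cv); (16,13,cv); (17,4,cv); (17,13,cv); (17,14,cv); (18,12,cv); (18,13,cv); (18,14,cv); result: nodes: 0:V, 2:V, 3:V, 4:V, 6:V, 8:V, 10:T, 11:T, 12:V, 13:V, 14:V, 15:T, 16:T, 17:T, 18:T edges: (10,3,cv); (10,4,cvk); (10,6,cv); (10,8,cv); (11,0,cv); (11,0,cvk); (11,6,cv); (11,8,cv); (15,0,cv); (15,12,cv); (15,14,cv); (16,3,cv); (16,12,cv); (16,13,cv); (17,4,cv); (17,13,cv); (17,14,cv); (18,12,cv); (18,13,cv); (18,14,cv)
final:
nodes: 0:V, 2:V, 3:V, 4:V, 6:V, 8:V, 10:T, 11:T, 12:V, 13:V, 14:V, 15:T, 16:T, 17:T, 18:T
edges: (10,3,cv); (10,4,cvk); (10,6,cv); (10,8,cv); (11,0,cv); (11,0,cvk); (11,6,cv); (11,8,cv); (15,0,cv); (15,12,cv); (15,14,cv); (16,3,cv); (16,12,cv); (16,13,cv); (17,4,cv); (17,13,cv); (17,14,cv); (18,12,cv); (18,13,cv); (18,14,cv)


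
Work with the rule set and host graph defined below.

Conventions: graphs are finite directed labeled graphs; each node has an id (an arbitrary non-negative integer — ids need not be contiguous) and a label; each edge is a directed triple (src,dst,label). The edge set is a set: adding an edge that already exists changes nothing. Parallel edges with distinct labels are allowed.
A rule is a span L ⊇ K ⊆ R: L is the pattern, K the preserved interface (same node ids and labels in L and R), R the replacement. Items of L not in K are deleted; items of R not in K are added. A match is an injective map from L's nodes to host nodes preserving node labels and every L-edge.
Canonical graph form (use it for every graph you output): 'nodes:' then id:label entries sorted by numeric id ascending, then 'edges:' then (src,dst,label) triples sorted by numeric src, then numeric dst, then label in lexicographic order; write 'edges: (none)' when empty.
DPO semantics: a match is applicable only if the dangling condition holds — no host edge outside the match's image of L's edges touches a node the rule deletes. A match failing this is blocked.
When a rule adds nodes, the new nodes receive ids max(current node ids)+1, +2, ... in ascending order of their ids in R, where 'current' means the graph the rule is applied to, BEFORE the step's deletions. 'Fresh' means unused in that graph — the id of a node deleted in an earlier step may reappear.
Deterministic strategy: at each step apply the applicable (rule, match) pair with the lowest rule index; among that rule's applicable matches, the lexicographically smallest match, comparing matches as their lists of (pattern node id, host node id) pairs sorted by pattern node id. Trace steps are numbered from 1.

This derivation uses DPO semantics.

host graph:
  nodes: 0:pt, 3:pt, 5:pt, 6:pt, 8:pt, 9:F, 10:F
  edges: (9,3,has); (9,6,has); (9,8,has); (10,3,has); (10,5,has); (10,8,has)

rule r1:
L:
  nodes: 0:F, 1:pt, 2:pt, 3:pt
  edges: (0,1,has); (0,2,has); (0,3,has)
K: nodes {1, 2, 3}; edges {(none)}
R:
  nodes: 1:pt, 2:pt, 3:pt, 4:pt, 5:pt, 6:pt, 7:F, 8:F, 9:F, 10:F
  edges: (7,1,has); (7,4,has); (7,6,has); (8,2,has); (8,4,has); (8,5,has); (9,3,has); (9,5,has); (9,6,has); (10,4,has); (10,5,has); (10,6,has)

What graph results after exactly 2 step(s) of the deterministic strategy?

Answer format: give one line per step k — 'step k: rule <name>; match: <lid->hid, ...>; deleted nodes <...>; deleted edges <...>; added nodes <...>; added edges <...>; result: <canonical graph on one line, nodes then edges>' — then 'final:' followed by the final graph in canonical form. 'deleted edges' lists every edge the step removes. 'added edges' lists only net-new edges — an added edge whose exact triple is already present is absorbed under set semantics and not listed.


step 1: rule r1; match: 0->9, 1->3, 2->6, 3->8; deleted nodes 9; deleted edges (9,3,has); (9,6,has); (9,8,has); added nodes 11, 12, 13, 14, 15, 16, 17; added edges (14,3,has); (14,11,has); (14,13,has); (15,6,has); (15,11,has); (15,12,has); (16,8,has); (16,12,has); (16,13,has); (17,11,has); (17,12,has); (17,13,has); result: nodes: 0:pt, 3:pt, 5:pt, 6:pt, 8:pt, 10:F, 11:pt, 12:pt, 13:pt, 14:F, 15:F, 16:F, 17:F edges: (10,3,has); (10,5,has); (10,8,has); (14,3,has); (14,11,has); (14,13,has); (15,6,has); (15,11,has); (15,12,has); (16,8,has); (16,12,has); (16,13,has); (17,11,has); (17,12,has); (17,13,has)
step 2: rule r1; match: 0->10, 1->3, 2->5, 3->8; deleted nodes 10; deleted edges (10,3,has); (10,5,has); (10,8,has); added nodes 18, 19, 20, 21, 22, 23, 24; added edges (21,3,has); (21,18,has); (21,20,has); (22,5,has); (22,18,has); (22,19,has); (23,8,has); (23,19,has); (23,20,has); (24,18,has); (24,19,has); (24,20,has); result: nodes: 0:pt, 3:pt, 5:pt, 6:pt, 8:pt, 11:pt, 12:pt, 13:pt, 14:F, 15:F, 16:F, 17:F, 18:pt, 19:pt, 20:pt, 21:F, 22:F, 23:F, 24:F edges: (14,3,has); (14,11,has); (14,13,has); (15,6,has); (15,11,has); (15,12,has); (16,8,has); (16,12,has); (16,13,has); (17,11,has); (17,12,has); (17,13,has); (21,3,has); (21,18,has); (21,20,has); (22,5,has); (22,18,has); (22,19,has); (23,8,has); (23,19,has); (23,20,has); (24,18,has); (24,19,has); (24,20,has)
final:
nodes: 0:pt, 3:pt, 5:pt, 6:pt, 8:pt, 11:pt, 12:pt, 13:pt, 14:F, 15:F, 16:F, 17:F, 18:pt, 19:pt, 20:pt, 21:F, 22:F, 23:F, 24:F
edges: (14,3,has); (14,11,has); (14,13,has); (15,6,has); (15,11,has); (15,12,has); (16,8,has); (16,12,has); (16,13,has); (17,11,has); (17,12,has); (17,13,has); (21,3,has); (21,18,has); (21,20,has); (22,5,has); (22,18,has); (22,19,has); (23,8,has); (23,19,has); (23,20,has); (24,18,has); (24,19,has); (24,20,has)


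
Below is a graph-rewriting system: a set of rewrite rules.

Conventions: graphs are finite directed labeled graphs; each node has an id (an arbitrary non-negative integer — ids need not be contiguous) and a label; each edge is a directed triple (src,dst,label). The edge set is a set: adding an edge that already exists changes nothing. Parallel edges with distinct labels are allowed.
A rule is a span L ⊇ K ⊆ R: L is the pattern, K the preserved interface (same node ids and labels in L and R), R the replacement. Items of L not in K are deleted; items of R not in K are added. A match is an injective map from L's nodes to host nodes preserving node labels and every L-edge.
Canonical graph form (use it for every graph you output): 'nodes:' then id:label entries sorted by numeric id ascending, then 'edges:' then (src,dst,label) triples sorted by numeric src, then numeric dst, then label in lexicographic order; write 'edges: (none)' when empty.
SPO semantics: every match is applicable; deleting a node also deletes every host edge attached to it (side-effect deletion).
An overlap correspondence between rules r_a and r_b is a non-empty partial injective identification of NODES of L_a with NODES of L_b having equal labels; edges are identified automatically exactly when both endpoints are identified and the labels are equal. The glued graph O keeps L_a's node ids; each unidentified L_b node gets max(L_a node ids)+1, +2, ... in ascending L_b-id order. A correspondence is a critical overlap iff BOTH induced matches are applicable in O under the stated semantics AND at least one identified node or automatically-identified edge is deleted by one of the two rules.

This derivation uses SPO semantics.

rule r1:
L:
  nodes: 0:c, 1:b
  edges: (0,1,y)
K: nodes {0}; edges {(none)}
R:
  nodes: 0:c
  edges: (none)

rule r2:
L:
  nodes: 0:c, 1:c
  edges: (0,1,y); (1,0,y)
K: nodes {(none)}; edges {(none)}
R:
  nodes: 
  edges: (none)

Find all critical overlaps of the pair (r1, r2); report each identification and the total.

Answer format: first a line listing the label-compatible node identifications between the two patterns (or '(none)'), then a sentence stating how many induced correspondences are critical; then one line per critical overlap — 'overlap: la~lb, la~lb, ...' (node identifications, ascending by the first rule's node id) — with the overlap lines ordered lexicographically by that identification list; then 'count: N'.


label-compatible node identifications between L(r1) and L(r2): 0~0, 0~1
2 of the induced correspondences are critical overlaps of r1 and r2.
overlap: 0~0
overlap: 0~1
count: 2
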